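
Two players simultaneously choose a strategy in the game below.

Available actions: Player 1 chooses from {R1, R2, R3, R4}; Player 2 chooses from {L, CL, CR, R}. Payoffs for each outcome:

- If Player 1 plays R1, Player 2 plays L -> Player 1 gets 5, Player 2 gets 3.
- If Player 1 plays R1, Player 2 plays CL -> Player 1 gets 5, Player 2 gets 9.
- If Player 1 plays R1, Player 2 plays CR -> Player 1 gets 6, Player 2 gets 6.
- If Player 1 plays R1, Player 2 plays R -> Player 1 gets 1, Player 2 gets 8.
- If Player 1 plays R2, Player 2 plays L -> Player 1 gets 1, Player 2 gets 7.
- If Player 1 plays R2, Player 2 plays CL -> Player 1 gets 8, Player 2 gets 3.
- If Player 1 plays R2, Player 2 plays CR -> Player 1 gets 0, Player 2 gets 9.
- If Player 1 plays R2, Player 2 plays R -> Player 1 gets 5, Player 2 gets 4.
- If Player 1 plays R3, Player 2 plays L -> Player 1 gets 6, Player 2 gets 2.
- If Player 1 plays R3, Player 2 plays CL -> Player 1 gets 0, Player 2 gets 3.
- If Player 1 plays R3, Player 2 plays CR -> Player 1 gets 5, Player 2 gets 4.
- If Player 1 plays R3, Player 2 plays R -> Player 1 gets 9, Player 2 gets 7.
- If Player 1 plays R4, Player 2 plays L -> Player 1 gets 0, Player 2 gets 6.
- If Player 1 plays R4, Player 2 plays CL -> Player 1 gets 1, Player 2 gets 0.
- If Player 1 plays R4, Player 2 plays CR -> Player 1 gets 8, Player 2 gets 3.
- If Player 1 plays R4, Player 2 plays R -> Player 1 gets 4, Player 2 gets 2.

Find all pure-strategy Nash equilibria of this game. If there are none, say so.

Pure NE: (R3, R)

Player 1 against L: payoffs 5, 1, 6, 0 → best response R3.
Player 1 against CL: payoffs 5, 8, 0, 1 → best response R2.
Player 1 against CR: payoffs 6, 0, 5, 8 → best response R4.
Player 1 against R: payoffs 1, 5, 9, 4 → best response R3.
Player 2 against R1: payoffs 3, 9, 6, 8 → best response CL.
Player 2 against R2: payoffs 7, 3, 9, 4 → best response CR.
Player 2 against R3: payoffs 2, 3, 4, 7 → best response R.
Player 2 against R4: payoffs 6, 0, 3, 2 → best response L.
Mutual best responses: (R3, R).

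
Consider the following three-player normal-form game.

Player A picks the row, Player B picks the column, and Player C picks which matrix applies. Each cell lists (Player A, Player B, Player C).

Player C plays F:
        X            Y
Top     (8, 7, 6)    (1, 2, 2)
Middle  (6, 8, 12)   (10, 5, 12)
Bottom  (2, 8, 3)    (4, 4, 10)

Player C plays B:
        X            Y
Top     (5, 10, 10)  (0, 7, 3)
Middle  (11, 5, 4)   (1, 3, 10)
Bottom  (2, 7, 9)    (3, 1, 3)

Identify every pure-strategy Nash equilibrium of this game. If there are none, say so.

(Top, X, F): Player C can switch to B (6 → 10). Not NE.
(Top, X, B): Player A can switch to Middle (5 → 11). Not NE.
(Top, Y, F): Player A can switch to Middle (1 → 10). Not NE.
(Top, Y, B): Player A can switch to Middle (0 → 1). Not NE.
(Middle, X, F): Player A can switch to Top (6 → 8). Not NE.
(Middle, X, B): Player C can switch to F (4 → 12). Not NE.
(The remaining 6 profiles each have a profitable deviation by the same check.)

This game has no pure Nash equilibrium.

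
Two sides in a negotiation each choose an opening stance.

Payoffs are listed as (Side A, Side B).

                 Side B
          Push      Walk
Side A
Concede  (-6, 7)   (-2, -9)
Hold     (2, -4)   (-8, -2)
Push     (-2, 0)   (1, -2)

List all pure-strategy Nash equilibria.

There is no pure-strategy Nash equilibrium.

For each strategy profile, look for a profitable unilateral deviation.
(Concede, Push): Side A can switch to Hold (-6 → 2). Not NE.
(Concede, Walk): Side A can switch to Push (-2 → 1). Not NE.
(Hold, Push): Side B can switch to Walk (-4 → -2). Not NE.
(Hold, Walk): Side A can switch to Concede (-8 → -2). Not NE.
(Push, Push): Side A can switch to Hold (-2 → 2). Not NE.
(Push, Walk): Side B can switch to Push (-2 → 0). Not NE.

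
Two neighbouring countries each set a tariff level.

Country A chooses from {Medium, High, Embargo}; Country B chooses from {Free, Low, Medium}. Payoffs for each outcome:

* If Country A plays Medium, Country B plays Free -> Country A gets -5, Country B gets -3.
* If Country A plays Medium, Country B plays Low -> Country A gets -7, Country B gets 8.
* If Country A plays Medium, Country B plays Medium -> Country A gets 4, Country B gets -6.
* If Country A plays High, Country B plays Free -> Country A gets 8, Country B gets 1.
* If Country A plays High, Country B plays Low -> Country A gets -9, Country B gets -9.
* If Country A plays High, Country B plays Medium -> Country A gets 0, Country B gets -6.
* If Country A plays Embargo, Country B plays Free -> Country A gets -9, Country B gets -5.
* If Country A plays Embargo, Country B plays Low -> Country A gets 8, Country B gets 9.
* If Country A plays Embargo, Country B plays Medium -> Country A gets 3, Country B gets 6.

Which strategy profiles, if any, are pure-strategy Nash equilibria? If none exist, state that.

For each player, find the best response to each opponent profile; mutual best responses are the pure NE.
Country A against Free: payoffs -5, 8, -9 → best response High.
Country A against Low: payoffs -7, -9, 8 → best response Embargo.
Country A against Medium: payoffs 4, 0, 3 → best response Medium.
Country B against Medium: payoffs -3, 8, -6 → best response Low.
Country B against High: payoffs 1, -9, -6 → best response Free.
Country B against Embargo: payoffs -5, 9, 6 → best response Low.
Mutual best responses: (High, Free); (Embargo, Low).

Pure-strategy Nash equilibria: (High, Free) and (Embargo, Low)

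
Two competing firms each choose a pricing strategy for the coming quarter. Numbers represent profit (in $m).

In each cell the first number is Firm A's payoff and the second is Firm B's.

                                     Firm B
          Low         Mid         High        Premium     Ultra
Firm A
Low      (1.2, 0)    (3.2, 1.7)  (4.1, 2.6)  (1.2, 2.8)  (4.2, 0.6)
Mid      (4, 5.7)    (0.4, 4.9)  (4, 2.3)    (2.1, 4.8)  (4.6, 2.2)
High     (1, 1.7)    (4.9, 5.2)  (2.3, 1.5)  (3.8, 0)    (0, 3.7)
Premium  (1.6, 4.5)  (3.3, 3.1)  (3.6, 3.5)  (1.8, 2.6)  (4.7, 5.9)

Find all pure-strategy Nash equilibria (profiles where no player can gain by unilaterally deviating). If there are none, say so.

The pure Nash equilibria are (Mid, Low); (High, Mid); (Premium, Ultra).

For each player, find the best response to each opponent profile; mutual best responses are the pure NE.
Firm A against Low: payoffs 1.2, 4, 1, 1.6 → best response Mid.
Firm A against Mid: payoffs 3.2, 0.4, 4.9, 3.3 → best response High.
Firm A against High: payoffs 4.1, 4, 2.3, 3.6 → best response Low.
Firm A against Premium: payoffs 1.2, 2.1, 3.8, 1.8 → best response High.
Firm A against Ultra: payoffs 4.2, 4.6, 0, 4.7 → best response Premium.
Firm B against Low: payoffs 0, 1.7, 2.6, 2.8, 0.6 → best response Premium.
Firm B against Mid: payoffs 5.7, 4.9, 2.3, 4.8, 2.2 → best response Low.
Firm B against High: payoffs 1.7, 5.2, 1.5, 0, 3.7 → best response Mid.
Firm B against Premium: payoffs 4.5, 3.1, 3.5, 2.6, 5.9 → best response Ultra.
Mutual best responses: (Mid, Low); (High, Mid); (Premium, Ultra).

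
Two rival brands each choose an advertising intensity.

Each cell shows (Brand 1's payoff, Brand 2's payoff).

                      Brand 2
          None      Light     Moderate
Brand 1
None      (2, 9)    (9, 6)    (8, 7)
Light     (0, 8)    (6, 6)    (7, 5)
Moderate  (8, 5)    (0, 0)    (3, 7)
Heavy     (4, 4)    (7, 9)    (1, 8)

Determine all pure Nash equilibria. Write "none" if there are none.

There is no pure-strategy Nash equilibrium.

For each player, find the best response to each opponent profile; mutual best responses are the pure NE.
Brand 1 against None: payoffs 2, 0, 8, 4 → best response Moderate.
Brand 1 against Light: payoffs 9, 6, 0, 7 → best response None.
Brand 1 against Moderate: payoffs 8, 7, 3, 1 → best response None.
Brand 2 against None: payoffs 9, 6, 7 → best response None.
Brand 2 against Light: payoffs 8, 6, 5 → best response None.
Brand 2 against Moderate: payoffs 5, 0, 7 → best response Moderate.
Brand 2 against Heavy: payoffs 4, 9, 8 → best response Light.
No profile is a mutual best response for all players.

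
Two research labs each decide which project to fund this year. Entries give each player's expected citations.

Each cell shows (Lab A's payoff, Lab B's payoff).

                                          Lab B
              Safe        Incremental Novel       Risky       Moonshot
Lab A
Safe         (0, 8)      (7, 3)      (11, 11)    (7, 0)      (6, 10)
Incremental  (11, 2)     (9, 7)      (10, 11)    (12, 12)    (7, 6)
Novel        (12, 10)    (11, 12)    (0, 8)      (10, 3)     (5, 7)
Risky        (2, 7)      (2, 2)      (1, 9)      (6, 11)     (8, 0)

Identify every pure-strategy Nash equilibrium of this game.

Pure-strategy Nash equilibria: (Safe, Novel), (Incremental, Risky), (Novel, Incremental)

Check each profile: it is a Nash equilibrium iff no player can strictly gain by switching unilaterally.
(Safe, Safe): Lab A can switch to Incremental (0 → 11). Not NE.
(Safe, Incremental): Lab A can switch to Incremental (7 → 9). Not NE.
(Safe, Novel): Lab A gets 11, best alternative 10; Lab B gets 11, best alternative 10. No profitable deviation — NE.
(Safe, Risky): Lab A can switch to Incremental (7 → 12). Not NE.
(Safe, Moonshot): Lab A can switch to Incremental (6 → 7). Not NE.
(Incremental, Safe): Lab A can switch to Novel (11 → 12). Not NE.
(Incremental, Incremental): Lab A can switch to Novel (9 → 11). Not NE.
(Incremental, Novel): Lab A can switch to Safe (10 → 11). Not NE.
(Incremental, Risky): Lab A gets 12, best alternative 10; Lab B gets 12, best alternative 11. No profitable deviation — NE.
(Incremental, Moonshot): Lab A can switch to Risky (7 → 8). Not NE.
(Novel, Safe): Lab B can switch to Incremental (10 → 12). Not NE.
(Novel, Incremental): Lab A gets 11, best alternative 9; Lab B gets 12, best alternative 10. No profitable deviation — NE.
(Novel, Novel): Lab A can switch to Safe (0 → 11). Not NE.
(The remaining 7 profiles each have a profitable deviation by the same check.)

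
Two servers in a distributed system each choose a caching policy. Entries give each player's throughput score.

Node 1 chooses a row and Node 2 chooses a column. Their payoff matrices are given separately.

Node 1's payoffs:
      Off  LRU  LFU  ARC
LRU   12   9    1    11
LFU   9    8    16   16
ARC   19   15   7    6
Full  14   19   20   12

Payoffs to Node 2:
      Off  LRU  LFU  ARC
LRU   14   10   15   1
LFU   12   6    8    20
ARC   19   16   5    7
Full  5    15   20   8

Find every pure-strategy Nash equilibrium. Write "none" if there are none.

The pure Nash equilibria are (LFU, ARC) and (ARC, Off) and (Full, LFU).

(LRU, Off): Node 1 can switch to ARC (12 → 19). Not NE.
(LRU, LRU): Node 1 can switch to ARC (9 → 15). Not NE.
(LRU, LFU): Node 1 can switch to LFU (1 → 16). Not NE.
(LRU, ARC): Node 1 can switch to LFU (11 → 16). Not NE.
(LFU, Off): Node 1 can switch to LRU (9 → 12). Not NE.
(LFU, LRU): Node 1 can switch to LRU (8 → 9). Not NE.
(LFU, LFU): Node 1 can switch to Full (16 → 20). Not NE.
(LFU, ARC): Node 1 gets 16, best alternative 12; Node 2 gets 20, best alternative 12. No profitable deviation — NE.
(ARC, Off): Node 1 gets 19, best alternative 14; Node 2 gets 19, best alternative 16. No profitable deviation — NE.
(ARC, LRU): Node 1 can switch to Full (15 → 19). Not NE.
(ARC, LFU): Node 1 can switch to LFU (7 → 16). Not NE.
(ARC, ARC): Node 1 can switch to LRU (6 → 11). Not NE.
(Full, Off): Node 1 can switch to ARC (14 → 19). Not NE.
(Full, LRU): Node 2 can switch to LFU (15 → 20). Not NE.
(Full, LFU): Node 1 gets 20, best alternative 16; Node 2 gets 20, best alternative 15. No profitable deviation — NE.
(The remaining 1 profile has a profitable deviation by the same check.)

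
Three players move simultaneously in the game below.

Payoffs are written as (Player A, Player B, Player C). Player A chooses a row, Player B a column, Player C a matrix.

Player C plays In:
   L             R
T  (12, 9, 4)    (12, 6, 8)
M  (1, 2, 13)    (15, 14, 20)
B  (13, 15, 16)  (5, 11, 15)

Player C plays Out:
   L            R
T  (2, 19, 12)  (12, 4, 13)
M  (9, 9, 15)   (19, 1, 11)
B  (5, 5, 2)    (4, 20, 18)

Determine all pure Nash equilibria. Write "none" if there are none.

Mark each player's best response to every combination of opponents' strategies; a profile where every player is best-responding is a pure Nash equilibrium.
Player A against (L, In): payoffs 12, 1, 13 → best response B.
Player A against (L, Out): payoffs 2, 9, 5 → best response M.
Player A against (R, In): payoffs 12, 15, 5 → best response M.
Player A against (R, Out): payoffs 12, 19, 4 → best response M.
Player B against (T, In): payoffs 9, 6 → best response L.
Player B against (T, Out): payoffs 19, 4 → best response L.
Player B against (M, In): payoffs 2, 14 → best response R.
Player B against (M, Out): payoffs 9, 1 → best response L.
Player B against (B, In): payoffs 15, 11 → best response L.
Player B against (B, Out): payoffs 5, 20 → best response R.
Player C against (T, L): payoffs 4, 12 → best response Out.
Player C against (T, R): payoffs 8, 13 → best response Out.
Player C against (M, L): payoffs 13, 15 → best response Out.
Player C against (M, R): payoffs 20, 11 → best response In.
Player C against (B, L): payoffs 16, 2 → best response In.
Player C against (B, R): payoffs 15, 18 → best response Out.
Mutual best responses: (M, L, Out); (M, R, In); (B, L, In).

Pure-strategy Nash equilibria: (M, L, Out) and (M, R, In) and (B, L, In)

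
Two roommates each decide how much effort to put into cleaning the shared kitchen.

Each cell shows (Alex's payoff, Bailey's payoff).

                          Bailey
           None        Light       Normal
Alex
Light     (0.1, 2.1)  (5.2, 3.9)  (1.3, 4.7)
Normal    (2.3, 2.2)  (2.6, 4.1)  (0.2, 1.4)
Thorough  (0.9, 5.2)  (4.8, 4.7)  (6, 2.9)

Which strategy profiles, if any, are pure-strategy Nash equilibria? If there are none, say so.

Alex against None: payoffs 0.1, 2.3, 0.9 → best response Normal.
Alex against Light: payoffs 5.2, 2.6, 4.8 → best response Light.
Alex against Normal: payoffs 1.3, 0.2, 6 → best response Thorough.
Bailey against Light: payoffs 2.1, 3.9, 4.7 → best response Normal.
Bailey against Normal: payoffs 2.2, 4.1, 1.4 → best response Light.
Bailey against Thorough: payoffs 5.2, 4.7, 2.9 → best response None.
No profile is a mutual best response for all players.

none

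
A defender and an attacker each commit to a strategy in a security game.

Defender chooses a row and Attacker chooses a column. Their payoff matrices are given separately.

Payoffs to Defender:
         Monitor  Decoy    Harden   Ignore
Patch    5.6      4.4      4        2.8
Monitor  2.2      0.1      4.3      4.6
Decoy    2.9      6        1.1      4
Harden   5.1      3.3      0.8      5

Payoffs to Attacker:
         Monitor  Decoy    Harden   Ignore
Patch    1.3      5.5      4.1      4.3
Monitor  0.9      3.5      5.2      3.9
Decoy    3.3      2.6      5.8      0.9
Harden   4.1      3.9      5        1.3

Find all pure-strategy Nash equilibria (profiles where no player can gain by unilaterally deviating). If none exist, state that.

Defender against Monitor: payoffs 5.6, 2.2, 2.9, 5.1 → best response Patch.
Defender against Decoy: payoffs 4.4, 0.1, 6, 3.3 → best response Decoy.
Defender against Harden: payoffs 4, 4.3, 1.1, 0.8 → best response Monitor.
Defender against Ignore: payoffs 2.8, 4.6, 4, 5 → best response Harden.
Attacker against Patch: payoffs 1.3, 5.5, 4.1, 4.3 → best response Decoy.
Attacker against Monitor: payoffs 0.9, 3.5, 5.2, 3.9 → best response Harden.
Attacker against Decoy: payoffs 3.3, 2.6, 5.8, 0.9 → best response Harden.
Attacker against Harden: payoffs 4.1, 3.9, 5, 1.3 → best response Harden.
Mutual best responses: (Monitor, Harden).

Pure NE: (Monitor, Harden)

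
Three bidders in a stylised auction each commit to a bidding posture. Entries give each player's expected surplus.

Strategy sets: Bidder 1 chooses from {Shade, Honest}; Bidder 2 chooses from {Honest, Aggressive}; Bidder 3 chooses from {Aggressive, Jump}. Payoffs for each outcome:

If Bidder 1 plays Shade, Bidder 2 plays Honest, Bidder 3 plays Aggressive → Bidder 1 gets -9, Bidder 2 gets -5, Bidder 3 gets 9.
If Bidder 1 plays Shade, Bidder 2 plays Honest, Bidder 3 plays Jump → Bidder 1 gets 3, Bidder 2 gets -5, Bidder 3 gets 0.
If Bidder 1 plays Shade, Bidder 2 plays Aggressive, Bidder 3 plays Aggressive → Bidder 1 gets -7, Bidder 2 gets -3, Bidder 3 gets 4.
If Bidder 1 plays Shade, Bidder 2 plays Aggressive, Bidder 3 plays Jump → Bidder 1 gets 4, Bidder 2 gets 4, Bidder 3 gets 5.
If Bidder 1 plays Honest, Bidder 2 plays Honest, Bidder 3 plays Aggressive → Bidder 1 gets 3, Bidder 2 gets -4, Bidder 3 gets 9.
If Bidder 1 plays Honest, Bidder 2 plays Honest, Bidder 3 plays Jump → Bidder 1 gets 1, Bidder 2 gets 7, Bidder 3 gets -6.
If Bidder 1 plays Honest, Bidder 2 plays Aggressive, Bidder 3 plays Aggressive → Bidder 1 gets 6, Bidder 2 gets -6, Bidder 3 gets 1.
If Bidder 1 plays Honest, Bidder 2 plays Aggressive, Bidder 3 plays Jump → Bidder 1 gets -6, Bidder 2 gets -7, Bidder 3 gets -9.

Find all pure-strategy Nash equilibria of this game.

Check each profile: it is a Nash equilibrium iff no player can strictly gain by switching unilaterally.
(Shade, Honest, Aggressive): Bidder 1 can switch to Honest (-9 → 3). Not NE.
(Shade, Honest, Jump): Bidder 2 can switch to Aggressive (-5 → 4). Not NE.
(Shade, Aggressive, Aggressive): Bidder 1 can switch to Honest (-7 → 6). Not NE.
(Shade, Aggressive, Jump): Bidder 1 gets 4, best alternative -6; Bidder 2 gets 4, best alternative -5; Bidder 3 gets 5, best alternative 4. No profitable deviation — NE.
(Honest, Honest, Aggressive): Bidder 1 gets 3, best alternative -9; Bidder 2 gets -4, best alternative -6; Bidder 3 gets 9, best alternative -6. No profitable deviation — NE.
(Honest, Honest, Jump): Bidder 1 can switch to Shade (1 → 3). Not NE.
(Honest, Aggressive, Aggressive): Bidder 2 can switch to Honest (-6 → -4). Not NE.
(Honest, Aggressive, Jump): Bidder 1 can switch to Shade (-6 → 4). Not NE.

(Shade, Aggressive, Jump), (Honest, Honest, Aggressive)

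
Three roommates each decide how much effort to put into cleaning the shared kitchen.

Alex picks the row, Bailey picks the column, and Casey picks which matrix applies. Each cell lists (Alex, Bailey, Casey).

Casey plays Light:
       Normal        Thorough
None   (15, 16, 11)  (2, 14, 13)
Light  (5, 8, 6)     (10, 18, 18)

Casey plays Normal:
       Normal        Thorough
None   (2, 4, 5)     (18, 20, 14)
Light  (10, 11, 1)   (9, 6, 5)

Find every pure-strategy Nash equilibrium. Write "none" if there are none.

Mark each player's best response to every combination of opponents' strategies; a profile where every player is best-responding is a pure Nash equilibrium.
Alex against (Normal, Light): payoffs 15, 5 → best response None.
Alex against (Normal, Normal): payoffs 2, 10 → best response Light.
Alex against (Thorough, Light): payoffs 2, 10 → best response Light.
Alex against (Thorough, Normal): payoffs 18, 9 → best response None.
Bailey against (None, Light): payoffs 16, 14 → best response Normal.
Bailey against (None, Normal): payoffs 4, 20 → best response Thorough.
Bailey against (Light, Light): payoffs 8, 18 → best response Thorough.
Bailey against (Light, Normal): payoffs 11, 6 → best response Normal.
Casey against (None, Normal): payoffs 11, 5 → best response Light.
Casey against (None, Thorough): payoffs 13, 14 → best response Normal.
Casey against (Light, Normal): payoffs 6, 1 → best response Light.
Casey against (Light, Thorough): payoffs 18, 5 → best response Light.
Mutual best responses: (None, Normal, Light); (None, Thorough, Normal); (Light, Thorough, Light).

Pure-strategy Nash equilibria: (None, Normal, Light); (None, Thorough, Normal); (Light, Thorough, Light)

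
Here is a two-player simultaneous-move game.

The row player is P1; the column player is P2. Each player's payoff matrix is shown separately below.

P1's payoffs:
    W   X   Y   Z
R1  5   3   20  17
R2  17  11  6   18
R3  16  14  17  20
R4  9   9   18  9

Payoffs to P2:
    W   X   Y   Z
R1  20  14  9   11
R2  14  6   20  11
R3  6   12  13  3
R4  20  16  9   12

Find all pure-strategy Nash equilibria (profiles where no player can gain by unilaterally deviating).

There is no pure-strategy Nash equilibrium.

For each strategy profile, look for a profitable unilateral deviation.
(R1, W): P1 can switch to R2 (5 → 17). Not NE.
(R1, X): P1 can switch to R2 (3 → 11). Not NE.
(R1, Y): P2 can switch to W (9 → 20). Not NE.
(R1, Z): P1 can switch to R2 (17 → 18). Not NE.
(R2, W): P2 can switch to Y (14 → 20). Not NE.
(R2, X): P1 can switch to R3 (11 → 14). Not NE.
(R2, Y): P1 can switch to R1 (6 → 20). Not NE.
(R2, Z): P1 can switch to R3 (18 → 20). Not NE.
(The remaining 8 profiles each have a profitable deviation by the same check.)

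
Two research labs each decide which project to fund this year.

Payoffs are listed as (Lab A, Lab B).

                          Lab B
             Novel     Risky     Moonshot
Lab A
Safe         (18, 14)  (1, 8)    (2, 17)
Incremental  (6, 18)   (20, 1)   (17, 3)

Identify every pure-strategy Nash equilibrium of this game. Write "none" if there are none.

none

(Safe, Novel): Lab B can switch to Moonshot (14 → 17). Not NE.
(Safe, Risky): Lab A can switch to Incremental (1 → 20). Not NE.
(Safe, Moonshot): Lab A can switch to Incremental (2 → 17). Not NE.
(Incremental, Novel): Lab A can switch to Safe (6 → 18). Not NE.
(Incremental, Risky): Lab B can switch to Novel (1 → 18). Not NE.
(Incremental, Moonshot): Lab B can switch to Novel (3 → 18). Not NE.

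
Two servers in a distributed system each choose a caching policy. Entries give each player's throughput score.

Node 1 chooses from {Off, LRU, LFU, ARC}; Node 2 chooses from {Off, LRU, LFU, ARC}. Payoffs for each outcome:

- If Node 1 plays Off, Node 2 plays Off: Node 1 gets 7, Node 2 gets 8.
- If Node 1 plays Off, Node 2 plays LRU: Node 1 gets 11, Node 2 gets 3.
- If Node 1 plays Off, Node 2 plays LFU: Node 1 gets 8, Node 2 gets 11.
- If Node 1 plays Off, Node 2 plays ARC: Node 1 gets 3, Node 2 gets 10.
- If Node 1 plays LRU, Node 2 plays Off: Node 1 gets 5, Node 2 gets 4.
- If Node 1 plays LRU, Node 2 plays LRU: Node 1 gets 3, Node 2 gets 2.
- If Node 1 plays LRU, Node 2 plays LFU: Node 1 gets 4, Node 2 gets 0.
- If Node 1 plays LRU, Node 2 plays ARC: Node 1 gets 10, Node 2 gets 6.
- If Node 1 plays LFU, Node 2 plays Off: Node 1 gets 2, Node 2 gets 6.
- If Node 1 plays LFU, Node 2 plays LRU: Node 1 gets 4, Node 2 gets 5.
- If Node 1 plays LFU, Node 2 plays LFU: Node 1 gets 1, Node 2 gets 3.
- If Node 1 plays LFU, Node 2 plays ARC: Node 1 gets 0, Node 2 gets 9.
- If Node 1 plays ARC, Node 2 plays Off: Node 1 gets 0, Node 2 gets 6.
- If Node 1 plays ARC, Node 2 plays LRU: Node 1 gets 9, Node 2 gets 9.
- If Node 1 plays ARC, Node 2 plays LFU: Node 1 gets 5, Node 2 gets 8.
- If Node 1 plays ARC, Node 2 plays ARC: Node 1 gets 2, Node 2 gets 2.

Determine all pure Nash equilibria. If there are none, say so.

Mark each player's best response to every combination of opponents' strategies; a profile where every player is best-responding is a pure Nash equilibrium.
Node 1 against Off: payoffs 7, 5, 2, 0 → best response Off.
Node 1 against LRU: payoffs 11, 3, 4, 9 → best response Off.
Node 1 against LFU: payoffs 8, 4, 1, 5 → best response Off.
Node 1 against ARC: payoffs 3, 10, 0, 2 → best response LRU.
Node 2 against Off: payoffs 8, 3, 11, 10 → best response LFU.
Node 2 against LRU: payoffs 4, 2, 0, 6 → best response ARC.
Node 2 against LFU: payoffs 6, 5, 3, 9 → best response ARC.
Node 2 against ARC: payoffs 6, 9, 8, 2 → best response LRU.
Mutual best responses: (Off, LFU); (LRU, ARC).

(Off, LFU), (LRU, ARC)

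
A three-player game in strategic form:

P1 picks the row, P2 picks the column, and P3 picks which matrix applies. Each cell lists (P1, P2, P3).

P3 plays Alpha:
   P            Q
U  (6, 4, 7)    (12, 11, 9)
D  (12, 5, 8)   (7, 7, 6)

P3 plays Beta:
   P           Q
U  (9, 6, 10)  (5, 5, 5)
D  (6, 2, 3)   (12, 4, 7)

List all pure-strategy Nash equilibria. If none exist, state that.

(U, P, Beta) and (U, Q, Alpha) and (D, Q, Beta)

P1 against (P, Alpha): payoffs 6, 12 → best response D.
P1 against (P, Beta): payoffs 9, 6 → best response U.
P1 against (Q, Alpha): payoffs 12, 7 → best response U.
P1 against (Q, Beta): payoffs 5, 12 → best response D.
P2 against (U, Alpha): payoffs 4, 11 → best response Q.
P2 against (U, Beta): payoffs 6, 5 → best response P.
P2 against (D, Alpha): payoffs 5, 7 → best response Q.
P2 against (D, Beta): payoffs 2, 4 → best response Q.
P3 against (U, P): payoffs 7, 10 → best response Beta.
P3 against (U, Q): payoffs 9, 5 → best response Alpha.
P3 against (D, P): payoffs 8, 3 → best response Alpha.
P3 against (D, Q): payoffs 6, 7 → best response Beta.
Mutual best responses: (U, P, Beta); (U, Q, Alpha); (D, Q, Beta).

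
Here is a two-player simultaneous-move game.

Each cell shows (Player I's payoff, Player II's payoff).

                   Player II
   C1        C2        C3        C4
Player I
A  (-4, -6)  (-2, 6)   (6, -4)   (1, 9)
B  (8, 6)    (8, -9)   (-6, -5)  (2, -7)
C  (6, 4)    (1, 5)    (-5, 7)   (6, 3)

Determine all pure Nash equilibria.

(A, C1): Player I can switch to B (-4 → 8). Not NE.
(A, C2): Player I can switch to B (-2 → 8). Not NE.
(A, C3): Player II can switch to C2 (-4 → 6). Not NE.
(A, C4): Player I can switch to B (1 → 2). Not NE.
(B, C1): Player I gets 8, best alternative 6; Player II gets 6, best alternative -5. No profitable deviation — NE.
(B, C2): Player II can switch to C1 (-9 → 6). Not NE.
(B, C3): Player I can switch to A (-6 → 6). Not NE.
(B, C4): Player I can switch to C (2 → 6). Not NE.
(C, C1): Player I can switch to B (6 → 8). Not NE.
(C, C2): Player I can switch to B (1 → 8). Not NE.
(C, C3): Player I can switch to A (-5 → 6). Not NE.
(C, C4): Player II can switch to C1 (3 → 4). Not NE.

The unique pure-strategy Nash equilibrium is (B, C1).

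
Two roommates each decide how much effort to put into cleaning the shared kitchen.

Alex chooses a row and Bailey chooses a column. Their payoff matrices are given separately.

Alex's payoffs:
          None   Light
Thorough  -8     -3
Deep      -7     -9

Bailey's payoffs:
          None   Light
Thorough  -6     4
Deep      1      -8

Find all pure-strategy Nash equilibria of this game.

Mark each player's best response to every combination of opponents' strategies; a profile where every player is best-responding is a pure Nash equilibrium.
Alex against None: payoffs -8, -7 → best response Deep.
Alex against Light: payoffs -3, -9 → best response Thorough.
Bailey against Thorough: payoffs -6, 4 → best response Light.
Bailey against Deep: payoffs 1, -8 → best response None.
Mutual best responses: (Thorough, Light); (Deep, None).

Pure-strategy Nash equilibria: (Thorough, Light) and (Deep, None)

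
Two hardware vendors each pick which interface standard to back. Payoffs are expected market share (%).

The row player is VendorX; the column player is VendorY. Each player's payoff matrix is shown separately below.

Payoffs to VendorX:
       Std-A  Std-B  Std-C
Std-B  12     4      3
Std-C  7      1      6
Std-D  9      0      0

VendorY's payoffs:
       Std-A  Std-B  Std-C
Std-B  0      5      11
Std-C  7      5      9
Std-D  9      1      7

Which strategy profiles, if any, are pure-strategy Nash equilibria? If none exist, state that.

(Std-C, Std-C)

VendorX against Std-A: payoffs 12, 7, 9 → best response Std-B.
VendorX against Std-B: payoffs 4, 1, 0 → best response Std-B.
VendorX against Std-C: payoffs 3, 6, 0 → best response Std-C.
VendorY against Std-B: payoffs 0, 5, 11 → best response Std-C.
VendorY against Std-C: payoffs 7, 5, 9 → best response Std-C.
VendorY against Std-D: payoffs 9, 1, 7 → best response Std-A.
Mutual best responses: (Std-C, Std-C).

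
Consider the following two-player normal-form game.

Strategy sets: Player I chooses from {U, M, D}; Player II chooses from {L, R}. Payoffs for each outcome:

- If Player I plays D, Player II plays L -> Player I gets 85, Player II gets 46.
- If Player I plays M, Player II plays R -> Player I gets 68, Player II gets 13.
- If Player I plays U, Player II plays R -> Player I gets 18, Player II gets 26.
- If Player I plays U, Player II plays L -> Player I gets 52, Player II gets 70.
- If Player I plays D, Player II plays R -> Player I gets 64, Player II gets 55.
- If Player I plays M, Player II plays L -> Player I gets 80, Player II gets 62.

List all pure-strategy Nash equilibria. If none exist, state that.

There is no pure-strategy Nash equilibrium.

Player I against L: payoffs 52, 80, 85 → best response D.
Player I against R: payoffs 18, 68, 64 → best response M.
Player II against U: payoffs 70, 26 → best response L.
Player II against M: payoffs 62, 13 → best response L.
Player II against D: payoffs 46, 55 → best response R.
No profile is a mutual best response for all players.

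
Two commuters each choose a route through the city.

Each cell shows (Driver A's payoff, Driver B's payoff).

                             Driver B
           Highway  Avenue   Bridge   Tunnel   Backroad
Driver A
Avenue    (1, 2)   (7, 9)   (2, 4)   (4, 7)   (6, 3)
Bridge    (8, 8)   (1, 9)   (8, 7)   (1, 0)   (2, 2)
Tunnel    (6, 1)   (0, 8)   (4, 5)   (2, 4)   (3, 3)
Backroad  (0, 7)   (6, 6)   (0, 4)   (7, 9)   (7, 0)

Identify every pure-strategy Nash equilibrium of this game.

(Avenue, Avenue), (Backroad, Tunnel)

For each strategy profile, look for a profitable unilateral deviation.
(Avenue, Highway): Driver A can switch to Bridge (1 → 8). Not NE.
(Avenue, Avenue): Driver A gets 7, best alternative 6; Driver B gets 9, best alternative 7. No profitable deviation — NE.
(Avenue, Bridge): Driver A can switch to Bridge (2 → 8). Not NE.
(Avenue, Tunnel): Driver A can switch to Backroad (4 → 7). Not NE.
(Avenue, Backroad): Driver A can switch to Backroad (6 → 7). Not NE.
(Bridge, Highway): Driver B can switch to Avenue (8 → 9). Not NE.
(Bridge, Avenue): Driver A can switch to Avenue (1 → 7). Not NE.
(Bridge, Bridge): Driver B can switch to Highway (7 → 8). Not NE.
(Bridge, Tunnel): Driver A can switch to Avenue (1 → 4). Not NE.
(Bridge, Backroad): Driver A can switch to Avenue (2 → 6). Not NE.
(Tunnel, Highway): Driver A can switch to Bridge (6 → 8). Not NE.
(Tunnel, Avenue): Driver A can switch to Avenue (0 → 7). Not NE.
(Tunnel, Bridge): Driver A can switch to Bridge (4 → 8). Not NE.
(Backroad, Tunnel): Driver A gets 7, best alternative 4; Driver B gets 9, best alternative 7. No profitable deviation — NE.
(The remaining 6 profiles each have a profitable deviation by the same check.)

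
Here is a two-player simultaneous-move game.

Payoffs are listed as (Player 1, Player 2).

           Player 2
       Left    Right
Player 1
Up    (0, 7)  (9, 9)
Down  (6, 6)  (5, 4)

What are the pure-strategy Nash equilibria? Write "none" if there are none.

Pure-strategy Nash equilibria: (Up, Right); (Down, Left)

Mark each player's best response to every combination of opponents' strategies; a profile where every player is best-responding is a pure Nash equilibrium.
Player 1 against Left: payoffs 0, 6 → best response Down.
Player 1 against Right: payoffs 9, 5 → best response Up.
Player 2 against Up: payoffs 7, 9 → best response Right.
Player 2 against Down: payoffs 6, 4 → best response Left.
Mutual best responses: (Up, Right); (Down, Left).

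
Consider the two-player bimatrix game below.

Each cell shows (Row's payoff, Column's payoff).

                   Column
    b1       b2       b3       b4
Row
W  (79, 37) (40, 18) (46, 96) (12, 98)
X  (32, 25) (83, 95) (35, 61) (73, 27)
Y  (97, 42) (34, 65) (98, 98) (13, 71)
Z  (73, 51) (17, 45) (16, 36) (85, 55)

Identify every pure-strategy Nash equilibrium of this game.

The pure Nash equilibria are (X, b2) and (Y, b3) and (Z, b4).

Row against b1: payoffs 79, 32, 97, 73 → best response Y.
Row against b2: payoffs 40, 83, 34, 17 → best response X.
Row against b3: payoffs 46, 35, 98, 16 → best response Y.
Row against b4: payoffs 12, 73, 13, 85 → best response Z.
Column against W: payoffs 37, 18, 96, 98 → best response b4.
Column against X: payoffs 25, 95, 61, 27 → best response b2.
Column against Y: payoffs 42, 65, 98, 71 → best response b3.
Column against Z: payoffs 51, 45, 36, 55 → best response b4.
Mutual best responses: (X, b2); (Y, b3); (Z, b4).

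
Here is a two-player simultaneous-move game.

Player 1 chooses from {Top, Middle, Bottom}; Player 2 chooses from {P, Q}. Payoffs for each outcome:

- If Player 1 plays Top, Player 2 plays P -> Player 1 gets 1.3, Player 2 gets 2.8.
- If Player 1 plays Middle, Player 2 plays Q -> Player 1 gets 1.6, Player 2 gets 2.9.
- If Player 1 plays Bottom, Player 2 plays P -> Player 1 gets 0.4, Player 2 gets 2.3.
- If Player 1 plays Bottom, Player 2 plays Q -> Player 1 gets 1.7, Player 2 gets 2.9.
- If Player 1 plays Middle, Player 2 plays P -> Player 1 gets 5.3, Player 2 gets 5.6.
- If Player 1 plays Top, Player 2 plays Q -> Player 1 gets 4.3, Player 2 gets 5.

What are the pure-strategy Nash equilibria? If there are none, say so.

For each strategy profile, look for a profitable unilateral deviation.
(Top, P): Player 1 can switch to Middle (1.3 → 5.3). Not NE.
(Top, Q): Player 1 gets 4.3, best alternative 1.7; Player 2 gets 5, best alternative 2.8. No profitable deviation — NE.
(Middle, P): Player 1 gets 5.3, best alternative 1.3; Player 2 gets 5.6, best alternative 2.9. No profitable deviation — NE.
(Middle, Q): Player 1 can switch to Top (1.6 → 4.3). Not NE.
(Bottom, P): Player 1 can switch to Top (0.4 → 1.3). Not NE.
(Bottom, Q): Player 1 can switch to Top (1.7 → 4.3). Not NE.

(Top, Q); (Middle, P)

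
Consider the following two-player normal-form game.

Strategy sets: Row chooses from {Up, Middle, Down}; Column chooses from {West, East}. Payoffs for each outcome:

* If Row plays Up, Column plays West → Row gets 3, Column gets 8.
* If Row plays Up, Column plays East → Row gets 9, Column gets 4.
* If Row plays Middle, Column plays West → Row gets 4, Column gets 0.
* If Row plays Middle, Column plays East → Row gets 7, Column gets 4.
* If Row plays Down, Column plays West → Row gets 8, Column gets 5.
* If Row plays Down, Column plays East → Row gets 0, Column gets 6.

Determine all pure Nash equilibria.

Row against West: payoffs 3, 4, 8 → best response Down.
Row against East: payoffs 9, 7, 0 → best response Up.
Column against Up: payoffs 8, 4 → best response West.
Column against Middle: payoffs 0, 4 → best response East.
Column against Down: payoffs 5, 6 → best response East.
No profile is a mutual best response for all players.

none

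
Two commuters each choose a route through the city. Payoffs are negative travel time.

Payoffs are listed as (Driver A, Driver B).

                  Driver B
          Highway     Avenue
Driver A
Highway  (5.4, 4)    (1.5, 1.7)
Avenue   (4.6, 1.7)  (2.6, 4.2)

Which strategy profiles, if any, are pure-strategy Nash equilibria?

The pure Nash equilibria are (Highway, Highway), (Avenue, Avenue).

For each player, find the best response to each opponent profile; mutual best responses are the pure NE.
Driver A against Highway: payoffs 5.4, 4.6 → best response Highway.
Driver A against Avenue: payoffs 1.5, 2.6 → best response Avenue.
Driver B against Highway: payoffs 4, 1.7 → best response Highway.
Driver B against Avenue: payoffs 1.7, 4.2 → best response Avenue.
Mutual best responses: (Highway, Highway); (Avenue, Avenue).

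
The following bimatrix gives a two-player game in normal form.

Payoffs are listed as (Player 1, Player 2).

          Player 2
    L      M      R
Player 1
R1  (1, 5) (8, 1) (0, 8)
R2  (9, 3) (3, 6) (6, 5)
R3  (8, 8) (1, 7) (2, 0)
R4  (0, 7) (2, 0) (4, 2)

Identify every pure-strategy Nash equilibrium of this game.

Player 1 against L: payoffs 1, 9, 8, 0 → best response R2.
Player 1 against M: payoffs 8, 3, 1, 2 → best response R1.
Player 1 against R: payoffs 0, 6, 2, 4 → best response R2.
Player 2 against R1: payoffs 5, 1, 8 → best response R.
Player 2 against R2: payoffs 3, 6, 5 → best response M.
Player 2 against R3: payoffs 8, 7, 0 → best response L.
Player 2 against R4: payoffs 7, 0, 2 → best response L.
No profile is a mutual best response for all players.

This game has no pure Nash equilibrium.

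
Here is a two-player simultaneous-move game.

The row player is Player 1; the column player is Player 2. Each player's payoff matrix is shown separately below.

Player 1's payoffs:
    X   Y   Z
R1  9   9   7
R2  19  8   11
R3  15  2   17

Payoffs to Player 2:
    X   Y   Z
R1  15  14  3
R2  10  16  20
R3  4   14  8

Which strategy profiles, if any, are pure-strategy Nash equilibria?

This game has no pure Nash equilibrium.

(R1, X): Player 1 can switch to R2 (9 → 19). Not NE.
(R1, Y): Player 2 can switch to X (14 → 15). Not NE.
(R1, Z): Player 1 can switch to R2 (7 → 11). Not NE.
(R2, X): Player 2 can switch to Y (10 → 16). Not NE.
(R2, Y): Player 1 can switch to R1 (8 → 9). Not NE.
(R2, Z): Player 1 can switch to R3 (11 → 17). Not NE.
(R3, X): Player 1 can switch to R2 (15 → 19). Not NE.
(R3, Y): Player 1 can switch to R1 (2 → 9). Not NE.
(R3, Z): Player 2 can switch to Y (8 → 14). Not NE.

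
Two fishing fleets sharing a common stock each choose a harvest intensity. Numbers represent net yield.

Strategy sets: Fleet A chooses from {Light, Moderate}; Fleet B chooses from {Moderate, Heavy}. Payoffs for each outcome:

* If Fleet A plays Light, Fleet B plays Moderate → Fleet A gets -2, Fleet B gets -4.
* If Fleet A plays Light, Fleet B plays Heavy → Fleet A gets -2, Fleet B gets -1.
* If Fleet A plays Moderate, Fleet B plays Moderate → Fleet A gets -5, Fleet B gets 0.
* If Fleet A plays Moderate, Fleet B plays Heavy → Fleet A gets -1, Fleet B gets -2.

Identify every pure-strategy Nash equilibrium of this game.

Fleet A against Moderate: payoffs -2, -5 → best response Light.
Fleet A against Heavy: payoffs -2, -1 → best response Moderate.
Fleet B against Light: payoffs -4, -1 → best response Heavy.
Fleet B against Moderate: payoffs 0, -2 → best response Moderate.
No profile is a mutual best response for all players.

This game has no pure Nash equilibrium.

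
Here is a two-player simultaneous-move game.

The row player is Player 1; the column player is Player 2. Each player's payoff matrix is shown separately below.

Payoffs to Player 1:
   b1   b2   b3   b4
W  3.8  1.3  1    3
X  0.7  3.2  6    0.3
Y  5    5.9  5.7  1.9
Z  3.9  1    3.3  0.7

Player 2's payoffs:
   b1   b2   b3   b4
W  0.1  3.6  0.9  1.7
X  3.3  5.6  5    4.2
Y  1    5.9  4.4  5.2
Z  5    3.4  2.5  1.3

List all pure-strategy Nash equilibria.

The unique pure-strategy Nash equilibrium is (Y, b2).

(W, b1): Player 1 can switch to Y (3.8 → 5). Not NE.
(W, b2): Player 1 can switch to X (1.3 → 3.2). Not NE.
(W, b3): Player 1 can switch to X (1 → 6). Not NE.
(W, b4): Player 2 can switch to b2 (1.7 → 3.6). Not NE.
(X, b1): Player 1 can switch to W (0.7 → 3.8). Not NE.
(X, b2): Player 1 can switch to Y (3.2 → 5.9). Not NE.
(X, b3): Player 2 can switch to b2 (5 → 5.6). Not NE.
(X, b4): Player 1 can switch to W (0.3 → 3). Not NE.
(Y, b1): Player 2 can switch to b2 (1 → 5.9). Not NE.
(Y, b2): Player 1 gets 5.9, best alternative 3.2; Player 2 gets 5.9, best alternative 5.2. No profitable deviation — NE.
(Y, b3): Player 1 can switch to X (5.7 → 6). Not NE.
(The remaining 5 profiles each have a profitable deviation by the same check.)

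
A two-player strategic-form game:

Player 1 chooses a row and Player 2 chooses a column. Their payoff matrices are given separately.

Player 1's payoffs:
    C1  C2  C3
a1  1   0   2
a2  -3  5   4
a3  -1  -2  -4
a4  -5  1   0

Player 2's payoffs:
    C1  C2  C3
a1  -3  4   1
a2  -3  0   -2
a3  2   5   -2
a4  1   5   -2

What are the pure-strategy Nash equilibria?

For each player, find the best response to each opponent profile; mutual best responses are the pure NE.
Player 1 against C1: payoffs 1, -3, -1, -5 → best response a1.
Player 1 against C2: payoffs 0, 5, -2, 1 → best response a2.
Player 1 against C3: payoffs 2, 4, -4, 0 → best response a2.
Player 2 against a1: payoffs -3, 4, 1 → best response C2.
Player 2 against a2: payoffs -3, 0, -2 → best response C2.
Player 2 against a3: payoffs 2, 5, -2 → best response C2.
Player 2 against a4: payoffs 1, 5, -2 → best response C2.
Mutual best responses: (a2, C2).

(a2, C2)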